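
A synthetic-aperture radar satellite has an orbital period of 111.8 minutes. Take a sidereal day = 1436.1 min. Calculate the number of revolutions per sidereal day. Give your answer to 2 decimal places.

12.85

T = 111.8 min = 6708.0 s.
Orbits per sidereal day = 86166 / 6708.0 = 12.845.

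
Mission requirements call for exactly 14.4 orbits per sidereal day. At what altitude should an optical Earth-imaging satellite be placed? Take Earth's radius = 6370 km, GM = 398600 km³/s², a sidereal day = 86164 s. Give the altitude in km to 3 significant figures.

Required period T = 86164 / 14.4 = 5983.6 s.
From T = 2π√(a³/μ): a = (μ T²/4π²)^(1/3) = (398600 × 5983.6² / 4π²)^(1/3) = 7124 km.
Altitude h = a − R = 7124 − 6370 = 754 km.

754 km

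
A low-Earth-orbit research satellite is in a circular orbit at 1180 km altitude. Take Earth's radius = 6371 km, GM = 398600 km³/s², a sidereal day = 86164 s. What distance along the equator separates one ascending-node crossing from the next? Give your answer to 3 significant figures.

3030 km

Semi-major axis a = 6371 + 1180 = 7551 km. Period T = 2π√(a³/μ) = 2π√(7551³/398600) = 6530.1 s = 108.83 min.
During one orbit Earth rotates (6530.1 / 86164) × 360° = 27.28°.
At the equator that is 27.28° × (2π·6371/360) km/° = 27.28 × 111.2 = 3034 km.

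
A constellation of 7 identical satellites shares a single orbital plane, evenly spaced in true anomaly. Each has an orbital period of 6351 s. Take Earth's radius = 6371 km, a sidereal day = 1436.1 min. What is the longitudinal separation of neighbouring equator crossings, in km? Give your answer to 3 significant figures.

Single-satellite node shift = (6351.0/86166) × 360° = 26.53°.
With 7 satellites evenly phased, successive equator crossings are 26.53/7 = 3.791° apart.
That is 3.791 × 111.2 = 421 km at the equator.

421 km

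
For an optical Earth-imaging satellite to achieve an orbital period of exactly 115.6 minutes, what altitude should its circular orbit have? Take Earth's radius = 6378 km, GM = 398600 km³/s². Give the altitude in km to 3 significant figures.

T = 115.6 min = 6936.0 s.
From T = 2π√(a³/μ): a = (μ T²/4π²)^(1/3) = (398600 × 6936.0² / 4π²)^(1/3) = 7861 km.
Altitude h = a − R = 7861 − 6378 = 1483 km.

1480 km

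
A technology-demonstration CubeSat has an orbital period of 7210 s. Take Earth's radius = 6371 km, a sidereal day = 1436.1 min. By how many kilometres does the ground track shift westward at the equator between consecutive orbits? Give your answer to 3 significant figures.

3350 km

During one orbit Earth rotates (7210.0 / 86166) × 360° = 30.12°.
At the equator that is 30.12° × (2π·6371/360) km/° = 30.12 × 111.2 = 3350 km.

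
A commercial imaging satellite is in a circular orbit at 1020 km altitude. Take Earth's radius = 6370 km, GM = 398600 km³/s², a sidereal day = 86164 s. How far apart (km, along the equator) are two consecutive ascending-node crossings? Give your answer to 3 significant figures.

Semi-major axis a = 6370 + 1020 = 7390 km. Period T = 2π√(a³/μ) = 2π√(7390³/398600) = 6322.3 s = 105.37 min.
During one orbit Earth rotates (6322.3 / 86164) × 360° = 26.42°.
At the equator that is 26.42° × (2π·6370/360) km/° = 26.42 × 111.2 = 2937 km.

2940 km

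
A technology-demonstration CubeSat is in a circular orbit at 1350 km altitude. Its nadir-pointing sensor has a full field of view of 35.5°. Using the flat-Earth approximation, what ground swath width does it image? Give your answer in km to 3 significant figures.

Half-angle = 35.5°/2 = 17.75°.
Swath width ≈ 2h·tan(θ/2) = 2 × 1350 × tan(17.75°) = 864.3 km.

864 km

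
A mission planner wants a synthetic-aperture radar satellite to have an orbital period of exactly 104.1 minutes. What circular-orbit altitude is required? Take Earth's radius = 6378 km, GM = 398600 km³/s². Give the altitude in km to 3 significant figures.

T = 104.1 min = 6246.0 s.
From T = 2π√(a³/μ): a = (μ T²/4π²)^(1/3) = (398600 × 6246.0² / 4π²)^(1/3) = 7330 km.
Altitude h = a − R = 7330 − 6378 = 952 km.

952 km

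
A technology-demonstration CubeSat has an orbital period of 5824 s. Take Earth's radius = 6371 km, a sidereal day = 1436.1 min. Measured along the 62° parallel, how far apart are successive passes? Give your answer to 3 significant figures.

Node shift per orbit = (5824.0/86166) × 360° = 24.33°.
Equatorial spacing = 24.33 × 111.2 km/° = 2706 km.
At 62° latitude, spacing = 2706 × cos(62°) = 1270 km.

1270 km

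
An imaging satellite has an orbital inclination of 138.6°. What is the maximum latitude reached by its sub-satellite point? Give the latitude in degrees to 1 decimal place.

41.4°

Retrograde orbit: the ground track reaches ±(180° − i) = ±(180 − 138.6) = ±41.4°.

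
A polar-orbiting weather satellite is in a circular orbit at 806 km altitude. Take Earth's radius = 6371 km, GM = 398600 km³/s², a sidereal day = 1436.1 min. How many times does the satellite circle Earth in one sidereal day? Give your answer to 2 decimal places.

Semi-major axis a = 6371 + 806 = 7177 km. Period T = 2π√(a³/μ) = 2π√(7177³/398600) = 6051.0 s = 100.85 min.
Orbits per sidereal day = 86166 / 6051.0 = 14.240.

14.24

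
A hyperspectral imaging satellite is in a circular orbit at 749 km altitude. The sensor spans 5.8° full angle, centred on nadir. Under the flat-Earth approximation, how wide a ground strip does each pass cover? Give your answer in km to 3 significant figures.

Half-angle = 5.8°/2 = 2.9°.
Swath width ≈ 2h·tan(θ/2) = 2 × 749 × tan(2.9°) = 75.9 km.

75.9 km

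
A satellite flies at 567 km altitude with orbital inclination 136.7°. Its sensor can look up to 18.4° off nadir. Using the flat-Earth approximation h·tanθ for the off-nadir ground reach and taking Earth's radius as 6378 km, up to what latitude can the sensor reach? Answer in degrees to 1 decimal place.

Retrograde orbit: the ground track reaches ±(180° − i) = ±(180 − 136.7) = ±43.3°.
Sensor half-swath on the ground ≈ 567·tan(18.4°) = 189 km = 1.69° of latitude.
Maximum observable latitude ≈ 43.3 + 1.69 = 45.0°.

45.0°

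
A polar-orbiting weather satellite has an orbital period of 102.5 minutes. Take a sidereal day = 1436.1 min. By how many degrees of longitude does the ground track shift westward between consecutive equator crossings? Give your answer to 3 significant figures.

T = 102.5 min = 6150.0 s.
During one orbit Earth rotates (6150.0 / 86166) × 360° = 25.69°.

25.7°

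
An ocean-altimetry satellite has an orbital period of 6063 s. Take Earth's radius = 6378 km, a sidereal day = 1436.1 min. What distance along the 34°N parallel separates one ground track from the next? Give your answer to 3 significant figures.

Node shift per orbit = (6063.0/86166) × 360° = 25.33°.
Equatorial spacing = 25.33 × 111.3 km/° = 2820 km.
At 34° latitude, spacing = 2820 × cos(34°) = 2338 km.

2340 km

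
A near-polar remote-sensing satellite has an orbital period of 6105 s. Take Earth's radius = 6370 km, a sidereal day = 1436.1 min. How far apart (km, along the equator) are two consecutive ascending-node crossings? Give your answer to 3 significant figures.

2840 km

During one orbit Earth rotates (6105.0 / 86166) × 360° = 25.51°.
At the equator that is 25.51° × (2π·6370/360) km/° = 25.51 × 111.2 = 2836 km.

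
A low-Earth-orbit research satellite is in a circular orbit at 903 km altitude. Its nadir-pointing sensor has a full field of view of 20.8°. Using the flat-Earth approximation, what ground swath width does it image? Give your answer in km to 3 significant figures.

331 km

Half-angle = 20.8°/2 = 10.4°.
Swath width ≈ 2h·tan(θ/2) = 2 × 903 × tan(10.4°) = 331.5 km.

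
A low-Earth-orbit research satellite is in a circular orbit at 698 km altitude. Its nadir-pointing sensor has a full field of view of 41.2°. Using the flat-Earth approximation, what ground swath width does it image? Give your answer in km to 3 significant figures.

525 km

Half-angle = 41.2°/2 = 20.6°.
Swath width ≈ 2h·tan(θ/2) = 2 × 698 × tan(20.6°) = 524.7 km.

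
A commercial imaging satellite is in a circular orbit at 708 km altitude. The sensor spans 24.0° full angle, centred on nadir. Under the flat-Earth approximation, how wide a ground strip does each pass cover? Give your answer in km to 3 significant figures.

301 km

Half-angle = 24.0°/2 = 12°.
Swath width ≈ 2h·tan(θ/2) = 2 × 708 × tan(12°) = 301.0 km.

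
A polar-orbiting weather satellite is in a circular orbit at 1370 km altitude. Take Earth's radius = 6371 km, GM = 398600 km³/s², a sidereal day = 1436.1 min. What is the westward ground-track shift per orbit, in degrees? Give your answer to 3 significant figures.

28.3°

Semi-major axis a = 6371 + 1370 = 7741 km. Period T = 2π√(a³/μ) = 2π√(7741³/398600) = 6778.1 s = 112.97 min.
During one orbit Earth rotates (6778.1 / 86166) × 360° = 28.32°.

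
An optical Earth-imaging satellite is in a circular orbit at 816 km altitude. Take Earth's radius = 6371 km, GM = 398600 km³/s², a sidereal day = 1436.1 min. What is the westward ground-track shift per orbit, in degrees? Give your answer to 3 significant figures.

25.3°

Semi-major axis a = 6371 + 816 = 7187 km. Period T = 2π√(a³/μ) = 2π√(7187³/398600) = 6063.6 s = 101.06 min.
During one orbit Earth rotates (6063.6 / 86166) × 360° = 25.33°.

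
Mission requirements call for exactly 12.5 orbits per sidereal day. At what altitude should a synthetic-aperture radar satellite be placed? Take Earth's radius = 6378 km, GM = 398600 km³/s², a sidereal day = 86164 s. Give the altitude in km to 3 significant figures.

1450 km

Required period T = 86164 / 12.5 = 6893.1 s.
From T = 2π√(a³/μ): a = (μ T²/4π²)^(1/3) = (398600 × 6893.1² / 4π²)^(1/3) = 7828 km.
Altitude h = a − R = 7828 − 6378 = 1450 km.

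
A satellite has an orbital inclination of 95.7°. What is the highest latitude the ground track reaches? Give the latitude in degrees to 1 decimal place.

Retrograde orbit: the ground track reaches ±(180° − i) = ±(180 − 95.7) = ±84.3°.

84.3°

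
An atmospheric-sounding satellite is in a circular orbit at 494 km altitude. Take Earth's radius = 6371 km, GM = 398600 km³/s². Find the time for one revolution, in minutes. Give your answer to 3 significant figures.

Semi-major axis a = 6371 + 494 = 6865 km. Period T = 2π√(a³/μ) = 2π√(6865³/398600) = 5660.7 s = 94.35 min.

94.3 min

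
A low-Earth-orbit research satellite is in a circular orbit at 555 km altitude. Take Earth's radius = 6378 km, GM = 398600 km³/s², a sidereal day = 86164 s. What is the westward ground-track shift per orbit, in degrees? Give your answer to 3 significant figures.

24.0°

Semi-major axis a = 6378 + 555 = 6933 km. Period T = 2π√(a³/μ) = 2π√(6933³/398600) = 5745.0 s = 95.75 min.
During one orbit Earth rotates (5745.0 / 86164) × 360° = 24.00°.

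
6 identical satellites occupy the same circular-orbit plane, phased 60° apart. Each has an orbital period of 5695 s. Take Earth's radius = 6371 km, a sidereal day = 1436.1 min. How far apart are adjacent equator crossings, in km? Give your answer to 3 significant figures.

Single-satellite node shift = (5695.0/86166) × 360° = 23.79°.
With 6 satellites evenly phased, successive equator crossings are 23.79/6 = 3.966° apart.
That is 3.966 × 111.2 = 441 km at the equator.

441 km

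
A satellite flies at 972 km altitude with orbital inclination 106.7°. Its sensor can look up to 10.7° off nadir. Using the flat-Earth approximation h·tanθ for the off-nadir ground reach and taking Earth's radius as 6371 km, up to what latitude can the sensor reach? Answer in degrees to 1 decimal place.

Retrograde orbit: the ground track reaches ±(180° − i) = ±(180 − 106.7) = ±73.3°.
Sensor half-swath on the ground ≈ 972·tan(10.7°) = 184 km = 1.65° of latitude.
Maximum observable latitude ≈ 73.3 + 1.65 = 75.0°.

75.0°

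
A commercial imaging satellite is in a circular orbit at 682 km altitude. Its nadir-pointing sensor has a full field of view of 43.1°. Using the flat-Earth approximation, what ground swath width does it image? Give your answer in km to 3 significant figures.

539 km

Half-angle = 43.1°/2 = 21.55°.
Swath width ≈ 2h·tan(θ/2) = 2 × 682 × tan(21.55°) = 538.7 km.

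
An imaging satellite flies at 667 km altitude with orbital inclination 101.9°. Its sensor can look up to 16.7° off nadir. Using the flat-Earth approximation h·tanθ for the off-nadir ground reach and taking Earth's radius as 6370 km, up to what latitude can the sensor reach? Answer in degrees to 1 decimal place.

79.9°

Retrograde orbit: the ground track reaches ±(180° − i) = ±(180 − 101.9) = ±78.1°.
Sensor half-swath on the ground ≈ 667·tan(16.7°) = 200 km = 1.80° of latitude.
Maximum observable latitude ≈ 78.1 + 1.80 = 79.9°.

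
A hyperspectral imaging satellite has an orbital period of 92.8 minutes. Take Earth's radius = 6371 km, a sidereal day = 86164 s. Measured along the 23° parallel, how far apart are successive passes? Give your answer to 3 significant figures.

2380 km

T = 92.8 min = 5568.0 s.
Node shift per orbit = (5568.0/86164) × 360° = 23.26°.
Equatorial spacing = 23.26 × 111.2 km/° = 2587 km.
At 23° latitude, spacing = 2587 × cos(23°) = 2381 km.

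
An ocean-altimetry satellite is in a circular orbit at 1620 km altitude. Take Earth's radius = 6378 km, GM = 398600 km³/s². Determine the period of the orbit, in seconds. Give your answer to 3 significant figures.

Semi-major axis a = 6378 + 1620 = 7998 km. Period T = 2π√(a³/μ) = 2π√(7998³/398600) = 7118.4 s = 118.64 min.

7120 seconds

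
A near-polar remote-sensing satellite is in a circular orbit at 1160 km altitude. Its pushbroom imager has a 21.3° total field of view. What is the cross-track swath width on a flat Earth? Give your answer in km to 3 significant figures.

436 km

Half-angle = 21.3°/2 = 10.65°.
Swath width ≈ 2h·tan(θ/2) = 2 × 1160 × tan(10.65°) = 436.3 km.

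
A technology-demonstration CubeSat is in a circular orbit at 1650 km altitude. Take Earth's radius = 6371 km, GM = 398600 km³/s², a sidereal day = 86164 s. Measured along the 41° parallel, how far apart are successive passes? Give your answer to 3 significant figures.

2510 km

Semi-major axis a = 6371 + 1650 = 8021 km. Period T = 2π√(a³/μ) = 2π√(8021³/398600) = 7149.1 s = 119.15 min.
Node shift per orbit = (7149.1/86164) × 360° = 29.87°.
Equatorial spacing = 29.87 × 111.2 km/° = 3321 km.
At 41° latitude, spacing = 3321 × cos(41°) = 2507 km.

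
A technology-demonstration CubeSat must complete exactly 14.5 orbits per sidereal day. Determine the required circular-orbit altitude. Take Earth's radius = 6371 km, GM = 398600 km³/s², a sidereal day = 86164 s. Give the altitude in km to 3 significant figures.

720 km

Required period T = 86164 / 14.5 = 5942.3 s.
From T = 2π√(a³/μ): a = (μ T²/4π²)^(1/3) = (398600 × 5942.3² / 4π²)^(1/3) = 7091 km.
Altitude h = a − R = 7091 − 6371 = 720 km.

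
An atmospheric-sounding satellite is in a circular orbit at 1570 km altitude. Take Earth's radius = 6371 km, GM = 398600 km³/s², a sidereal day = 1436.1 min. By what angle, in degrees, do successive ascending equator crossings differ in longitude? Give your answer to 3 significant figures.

Semi-major axis a = 6371 + 1570 = 7941 km. Period T = 2π√(a³/μ) = 2π√(7941³/398600) = 7042.5 s = 117.37 min.
During one orbit Earth rotates (7042.5 / 86166) × 360° = 29.42°.

29.4°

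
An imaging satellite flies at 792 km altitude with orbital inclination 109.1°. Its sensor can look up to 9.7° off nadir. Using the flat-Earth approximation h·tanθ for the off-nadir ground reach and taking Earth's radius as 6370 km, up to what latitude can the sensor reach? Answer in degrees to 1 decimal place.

72.1°

Retrograde orbit: the ground track reaches ±(180° − i) = ±(180 − 109.1) = ±70.9°.
Sensor half-swath on the ground ≈ 792·tan(9.7°) = 135 km = 1.22° of latitude.
Maximum observable latitude ≈ 70.9 + 1.22 = 72.1°.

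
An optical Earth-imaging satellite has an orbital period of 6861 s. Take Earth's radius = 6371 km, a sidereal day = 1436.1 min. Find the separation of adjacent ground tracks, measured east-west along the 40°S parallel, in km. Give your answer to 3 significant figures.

Node shift per orbit = (6861.0/86166) × 360° = 28.67°.
Equatorial spacing = 28.67 × 111.2 km/° = 3187 km.
At 40° latitude, spacing = 3187 × cos(40°) = 2442 km.

2440 km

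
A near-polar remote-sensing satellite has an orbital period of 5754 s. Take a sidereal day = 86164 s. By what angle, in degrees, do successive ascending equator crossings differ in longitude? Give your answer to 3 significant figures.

During one orbit Earth rotates (5754.0 / 86164) × 360° = 24.04°.

24.0°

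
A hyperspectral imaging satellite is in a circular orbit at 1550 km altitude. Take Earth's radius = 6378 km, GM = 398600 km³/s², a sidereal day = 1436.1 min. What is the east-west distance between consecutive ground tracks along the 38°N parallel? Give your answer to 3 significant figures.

Semi-major axis a = 6378 + 1550 = 7928 km. Period T = 2π√(a³/μ) = 2π√(7928³/398600) = 7025.2 s = 117.09 min.
Node shift per orbit = (7025.2/86166) × 360° = 29.35°.
Equatorial spacing = 29.35 × 111.3 km/° = 3267 km.
At 38° latitude, spacing = 3267 × cos(38°) = 2575 km.

2570 km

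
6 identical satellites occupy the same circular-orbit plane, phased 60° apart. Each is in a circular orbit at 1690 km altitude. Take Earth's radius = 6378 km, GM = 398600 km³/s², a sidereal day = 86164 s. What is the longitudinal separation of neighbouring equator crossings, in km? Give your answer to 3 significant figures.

Semi-major axis a = 6378 + 1690 = 8068 km. Period T = 2π√(a³/μ) = 2π√(8068³/398600) = 7212.1 s = 120.20 min.
Single-satellite node shift = (7212.1/86164) × 360° = 30.13°.
With 6 satellites evenly phased, successive equator crossings are 30.13/6 = 5.022° apart.
That is 5.022 × 111.3 = 559 km at the equator.

559 km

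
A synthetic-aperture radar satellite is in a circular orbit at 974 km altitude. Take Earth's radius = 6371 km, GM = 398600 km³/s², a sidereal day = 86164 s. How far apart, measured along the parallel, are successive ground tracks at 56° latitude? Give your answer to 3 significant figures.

1630 km

Semi-major axis a = 6371 + 974 = 7345 km. Period T = 2π√(a³/μ) = 2π√(7345³/398600) = 6264.7 s = 104.41 min.
Node shift per orbit = (6264.7/86164) × 360° = 26.17°.
Equatorial spacing = 26.17 × 111.2 km/° = 2910 km.
At 56° latitude, spacing = 2910 × cos(56°) = 1628 km.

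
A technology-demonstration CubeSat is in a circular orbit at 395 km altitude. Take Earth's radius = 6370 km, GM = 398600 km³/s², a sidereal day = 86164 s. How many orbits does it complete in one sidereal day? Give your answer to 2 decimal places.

15.56

Semi-major axis a = 6370 + 395 = 6765 km. Period T = 2π√(a³/μ) = 2π√(6765³/398600) = 5537.5 s = 92.29 min.
Orbits per sidereal day = 86164 / 5537.5 = 15.560.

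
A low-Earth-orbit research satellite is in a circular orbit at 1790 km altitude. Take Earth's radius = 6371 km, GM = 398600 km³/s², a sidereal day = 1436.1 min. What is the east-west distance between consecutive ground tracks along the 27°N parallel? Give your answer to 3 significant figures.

Semi-major axis a = 6371 + 1790 = 8161 km. Period T = 2π√(a³/μ) = 2π√(8161³/398600) = 7337.1 s = 122.29 min.
Node shift per orbit = (7337.1/86166) × 360° = 30.65°.
Equatorial spacing = 30.65 × 111.2 km/° = 3409 km.
At 27° latitude, spacing = 3409 × cos(27°) = 3037 km.

3040 km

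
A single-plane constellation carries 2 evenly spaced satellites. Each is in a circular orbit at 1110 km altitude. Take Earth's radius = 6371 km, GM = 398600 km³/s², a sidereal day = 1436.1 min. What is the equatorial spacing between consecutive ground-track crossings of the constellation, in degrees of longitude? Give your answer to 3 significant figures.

Semi-major axis a = 6371 + 1110 = 7481 km. Period T = 2π√(a³/μ) = 2π√(7481³/398600) = 6439.5 s = 107.32 min.
Single-satellite node shift = (6439.5/86166) × 360° = 26.90°.
With 2 satellites evenly phased, successive equator crossings are 26.90/2 = 13.452° apart.

13.5°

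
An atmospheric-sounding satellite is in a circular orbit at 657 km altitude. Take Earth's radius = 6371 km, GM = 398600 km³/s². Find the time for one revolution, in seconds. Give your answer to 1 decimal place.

Semi-major axis a = 6371 + 657 = 7028 km. Period T = 2π√(a³/μ) = 2π√(7028³/398600) = 5863.5 s = 97.73 min.

5863.5 seconds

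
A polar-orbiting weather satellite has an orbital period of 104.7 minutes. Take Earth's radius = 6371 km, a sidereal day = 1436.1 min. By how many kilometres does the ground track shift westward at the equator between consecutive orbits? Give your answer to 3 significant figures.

2920 km

T = 104.7 min = 6282.0 s.
During one orbit Earth rotates (6282.0 / 86166) × 360° = 26.25°.
At the equator that is 26.25° × (2π·6371/360) km/° = 26.25 × 111.2 = 2918 km.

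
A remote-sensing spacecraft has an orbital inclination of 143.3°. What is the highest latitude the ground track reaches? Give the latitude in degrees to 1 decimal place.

Retrograde orbit: the ground track reaches ±(180° − i) = ±(180 − 143.3) = ±36.7°.

36.7°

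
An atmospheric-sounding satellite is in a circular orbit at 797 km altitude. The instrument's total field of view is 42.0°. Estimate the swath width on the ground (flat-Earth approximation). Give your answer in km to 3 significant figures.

Half-angle = 42.0°/2 = 21°.
Swath width ≈ 2h·tan(θ/2) = 2 × 797 × tan(21°) = 611.9 km.

612 km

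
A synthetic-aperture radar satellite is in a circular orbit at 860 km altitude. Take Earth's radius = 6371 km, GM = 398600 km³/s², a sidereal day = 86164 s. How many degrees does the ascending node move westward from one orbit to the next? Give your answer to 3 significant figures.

Semi-major axis a = 6371 + 860 = 7231 km. Period T = 2π√(a³/μ) = 2π√(7231³/398600) = 6119.4 s = 101.99 min.
During one orbit Earth rotates (6119.4 / 86164) × 360° = 25.57°.

25.6°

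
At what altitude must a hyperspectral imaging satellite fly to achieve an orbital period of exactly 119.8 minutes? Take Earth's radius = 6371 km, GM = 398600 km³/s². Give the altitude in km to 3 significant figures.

1680 km

T = 119.8 min = 7188.0 s.
From T = 2π√(a³/μ): a = (μ T²/4π²)^(1/3) = (398600 × 7188.0² / 4π²)^(1/3) = 8050 km.
Altitude h = a − R = 8050 − 6371 = 1679 km.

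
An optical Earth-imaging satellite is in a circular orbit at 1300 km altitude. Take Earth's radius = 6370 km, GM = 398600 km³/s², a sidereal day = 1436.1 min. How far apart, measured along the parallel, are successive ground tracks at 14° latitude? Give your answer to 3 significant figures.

Semi-major axis a = 6370 + 1300 = 7670 km. Period T = 2π√(a³/μ) = 2π√(7670³/398600) = 6685.0 s = 111.42 min.
Node shift per orbit = (6685.0/86166) × 360° = 27.93°.
Equatorial spacing = 27.93 × 111.2 km/° = 3105 km.
At 14° latitude, spacing = 3105 × cos(14°) = 3013 km.

3010 km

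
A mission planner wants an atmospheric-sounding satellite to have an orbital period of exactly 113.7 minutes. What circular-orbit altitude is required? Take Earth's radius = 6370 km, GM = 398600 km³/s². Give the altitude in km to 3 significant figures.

1400 km

T = 113.7 min = 6822.0 s.
From T = 2π√(a³/μ): a = (μ T²/4π²)^(1/3) = (398600 × 6822.0² / 4π²)^(1/3) = 7774 km.
Altitude h = a − R = 7774 − 6370 = 1404 km.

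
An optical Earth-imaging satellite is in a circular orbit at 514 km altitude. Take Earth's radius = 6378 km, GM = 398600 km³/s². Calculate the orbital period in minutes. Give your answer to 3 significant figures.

Semi-major axis a = 6378 + 514 = 6892 km. Period T = 2π√(a³/μ) = 2π√(6892³/398600) = 5694.2 s = 94.90 min.

94.9 min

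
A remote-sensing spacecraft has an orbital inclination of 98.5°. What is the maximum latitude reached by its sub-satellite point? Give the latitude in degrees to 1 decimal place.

Retrograde orbit: the ground track reaches ±(180° − i) = ±(180 − 98.5) = ±81.5°.

81.5°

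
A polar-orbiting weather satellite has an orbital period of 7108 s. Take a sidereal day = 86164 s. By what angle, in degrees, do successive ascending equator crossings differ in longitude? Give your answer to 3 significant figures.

During one orbit Earth rotates (7108.0 / 86164) × 360° = 29.70°.

29.7°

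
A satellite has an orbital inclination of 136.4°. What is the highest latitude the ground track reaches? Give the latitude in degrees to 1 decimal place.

Retrograde orbit: the ground track reaches ±(180° − i) = ±(180 − 136.4) = ±43.6°.

43.6°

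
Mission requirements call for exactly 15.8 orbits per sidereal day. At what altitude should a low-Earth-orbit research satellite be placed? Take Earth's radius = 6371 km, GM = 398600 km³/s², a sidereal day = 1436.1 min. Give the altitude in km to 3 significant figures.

Required period T = 86166 / 15.8 = 5453.5 s.
From T = 2π√(a³/μ): a = (μ T²/4π²)^(1/3) = (398600 × 5453.5² / 4π²)^(1/3) = 6696 km.
Altitude h = a − R = 6696 − 6371 = 325 km.

325 km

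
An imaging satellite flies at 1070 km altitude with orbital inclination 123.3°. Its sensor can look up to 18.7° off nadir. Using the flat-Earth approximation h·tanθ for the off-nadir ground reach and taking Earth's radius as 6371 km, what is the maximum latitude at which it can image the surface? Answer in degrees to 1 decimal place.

60.0°

Retrograde orbit: the ground track reaches ±(180° − i) = ±(180 − 123.3) = ±56.7°.
Sensor half-swath on the ground ≈ 1070·tan(18.7°) = 362 km = 3.26° of latitude.
Maximum observable latitude ≈ 56.7 + 3.26 = 60.0°.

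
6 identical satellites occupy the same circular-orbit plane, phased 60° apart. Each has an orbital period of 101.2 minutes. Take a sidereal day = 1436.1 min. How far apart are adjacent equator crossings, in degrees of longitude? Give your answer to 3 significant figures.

T = 101.2 min = 6072.0 s.
Single-satellite node shift = (6072.0/86166) × 360° = 25.37°.
With 6 satellites evenly phased, successive equator crossings are 25.37/6 = 4.228° apart.

4.23°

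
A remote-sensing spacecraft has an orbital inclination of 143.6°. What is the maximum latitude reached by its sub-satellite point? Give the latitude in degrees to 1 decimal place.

Retrograde orbit: the ground track reaches ±(180° − i) = ±(180 − 143.6) = ±36.4°.

36.4°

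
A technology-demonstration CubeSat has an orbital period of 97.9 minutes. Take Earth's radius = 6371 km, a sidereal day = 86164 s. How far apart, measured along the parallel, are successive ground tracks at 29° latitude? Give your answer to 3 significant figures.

T = 97.9 min = 5874.0 s.
Node shift per orbit = (5874.0/86164) × 360° = 24.54°.
Equatorial spacing = 24.54 × 111.2 km/° = 2729 km.
At 29° latitude, spacing = 2729 × cos(29°) = 2387 km.

2390 km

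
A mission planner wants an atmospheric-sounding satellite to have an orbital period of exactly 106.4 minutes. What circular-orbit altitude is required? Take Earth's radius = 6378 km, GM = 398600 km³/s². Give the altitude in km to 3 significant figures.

T = 106.4 min = 6384.0 s.
From T = 2π√(a³/μ): a = (μ T²/4π²)^(1/3) = (398600 × 6384.0² / 4π²)^(1/3) = 7438 km.
Altitude h = a − R = 7438 − 6378 = 1060 km.

1060 km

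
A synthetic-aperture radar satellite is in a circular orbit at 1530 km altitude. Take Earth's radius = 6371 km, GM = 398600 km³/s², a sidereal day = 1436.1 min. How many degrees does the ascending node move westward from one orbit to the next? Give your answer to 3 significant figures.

29.2°

Semi-major axis a = 6371 + 1530 = 7901 km. Period T = 2π√(a³/μ) = 2π√(7901³/398600) = 6989.3 s = 116.49 min.
During one orbit Earth rotates (6989.3 / 86166) × 360° = 29.20°.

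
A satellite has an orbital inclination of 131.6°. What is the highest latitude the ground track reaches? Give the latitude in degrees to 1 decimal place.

Retrograde orbit: the ground track reaches ±(180° − i) = ±(180 − 131.6) = ±48.4°.

48.4°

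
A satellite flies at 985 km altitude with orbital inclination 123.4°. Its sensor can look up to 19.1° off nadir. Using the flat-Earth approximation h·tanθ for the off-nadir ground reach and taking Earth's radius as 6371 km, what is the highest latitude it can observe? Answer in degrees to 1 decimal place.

Retrograde orbit: the ground track reaches ±(180° − i) = ±(180 − 123.4) = ±56.6°.
Sensor half-swath on the ground ≈ 985·tan(19.1°) = 341 km = 3.07° of latitude.
Maximum observable latitude ≈ 56.6 + 3.07 = 59.7°.

59.7°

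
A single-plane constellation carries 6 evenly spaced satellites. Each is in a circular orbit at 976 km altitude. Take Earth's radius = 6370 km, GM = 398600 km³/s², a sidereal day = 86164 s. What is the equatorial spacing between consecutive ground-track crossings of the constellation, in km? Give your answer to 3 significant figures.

485 km

Semi-major axis a = 6370 + 976 = 7346 km. Period T = 2π√(a³/μ) = 2π√(7346³/398600) = 6266.0 s = 104.43 min.
Single-satellite node shift = (6266.0/86164) × 360° = 26.18°.
With 6 satellites evenly phased, successive equator crossings are 26.18/6 = 4.363° apart.
That is 4.363 × 111.2 = 485 km at the equator.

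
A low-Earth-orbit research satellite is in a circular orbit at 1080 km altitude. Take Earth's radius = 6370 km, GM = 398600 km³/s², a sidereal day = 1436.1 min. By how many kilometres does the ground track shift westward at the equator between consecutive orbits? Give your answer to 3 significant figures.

2970 km

Semi-major axis a = 6370 + 1080 = 7450 km. Period T = 2π√(a³/μ) = 2π√(7450³/398600) = 6399.5 s = 106.66 min.
During one orbit Earth rotates (6399.5 / 86166) × 360° = 26.74°.
At the equator that is 26.74° × (2π·6370/360) km/° = 26.74 × 111.2 = 2973 km.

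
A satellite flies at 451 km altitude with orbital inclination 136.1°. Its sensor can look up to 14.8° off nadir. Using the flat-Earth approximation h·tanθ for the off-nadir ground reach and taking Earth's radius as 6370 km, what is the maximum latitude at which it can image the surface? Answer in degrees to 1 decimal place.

45.0°

Retrograde orbit: the ground track reaches ±(180° − i) = ±(180 − 136.1) = ±43.9°.
Sensor half-swath on the ground ≈ 451·tan(14.8°) = 119 km = 1.07° of latitude.
Maximum observable latitude ≈ 43.9 + 1.07 = 45.0°.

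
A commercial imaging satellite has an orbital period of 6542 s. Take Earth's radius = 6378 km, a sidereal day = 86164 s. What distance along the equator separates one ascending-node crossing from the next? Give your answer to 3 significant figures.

3040 km

During one orbit Earth rotates (6542.0 / 86164) × 360° = 27.33°.
At the equator that is 27.33° × (2π·6378/360) km/° = 27.33 × 111.3 = 3043 km.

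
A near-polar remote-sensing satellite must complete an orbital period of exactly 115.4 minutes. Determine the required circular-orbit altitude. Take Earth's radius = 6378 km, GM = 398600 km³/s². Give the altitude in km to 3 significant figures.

1470 km

T = 115.4 min = 6924.0 s.
From T = 2π√(a³/μ): a = (μ T²/4π²)^(1/3) = (398600 × 6924.0² / 4π²)^(1/3) = 7852 km.
Altitude h = a − R = 7852 − 6378 = 1474 km.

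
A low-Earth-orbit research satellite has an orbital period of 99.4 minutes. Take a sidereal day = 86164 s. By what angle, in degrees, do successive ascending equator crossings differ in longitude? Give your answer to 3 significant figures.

T = 99.4 min = 5964.0 s.
During one orbit Earth rotates (5964.0 / 86164) × 360° = 24.92°.

24.9°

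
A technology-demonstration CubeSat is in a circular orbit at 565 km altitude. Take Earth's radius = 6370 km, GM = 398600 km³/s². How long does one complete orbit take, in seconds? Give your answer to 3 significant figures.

Semi-major axis a = 6370 + 565 = 6935 km. Period T = 2π√(a³/μ) = 2π√(6935³/398600) = 5747.5 s = 95.79 min.

5750 seconds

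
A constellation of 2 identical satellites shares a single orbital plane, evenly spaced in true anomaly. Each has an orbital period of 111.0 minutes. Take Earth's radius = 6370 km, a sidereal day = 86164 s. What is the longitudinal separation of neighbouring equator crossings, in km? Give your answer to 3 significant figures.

T = 111.0 min = 6660.0 s.
Single-satellite node shift = (6660.0/86164) × 360° = 27.83°.
With 2 satellites evenly phased, successive equator crossings are 27.83/2 = 13.913° apart.
That is 13.913 × 111.2 = 1547 km at the equator.

1550 km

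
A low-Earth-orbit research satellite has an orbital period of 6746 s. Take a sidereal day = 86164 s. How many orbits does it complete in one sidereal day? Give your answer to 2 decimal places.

Orbits per sidereal day = 86164 / 6746.0 = 12.773.

12.77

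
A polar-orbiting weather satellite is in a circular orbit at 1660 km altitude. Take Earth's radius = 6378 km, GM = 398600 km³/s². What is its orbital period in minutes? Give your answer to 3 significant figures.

Semi-major axis a = 6378 + 1660 = 8038 km. Period T = 2π√(a³/μ) = 2π√(8038³/398600) = 7171.9 s = 119.53 min.

120 min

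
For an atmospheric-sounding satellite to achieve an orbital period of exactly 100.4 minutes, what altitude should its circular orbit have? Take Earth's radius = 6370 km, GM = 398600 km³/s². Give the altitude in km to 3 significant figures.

786 km

T = 100.4 min = 6024.0 s.
From T = 2π√(a³/μ): a = (μ T²/4π²)^(1/3) = (398600 × 6024.0² / 4π²)^(1/3) = 7156 km.
Altitude h = a − R = 7156 − 6370 = 786 km.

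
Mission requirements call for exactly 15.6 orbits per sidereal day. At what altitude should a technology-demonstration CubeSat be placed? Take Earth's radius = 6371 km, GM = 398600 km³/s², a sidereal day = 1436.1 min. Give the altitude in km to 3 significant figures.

Required period T = 86166 / 15.6 = 5523.5 s.
From T = 2π√(a³/μ): a = (μ T²/4π²)^(1/3) = (398600 × 5523.5² / 4π²)^(1/3) = 6754 km.
Altitude h = a − R = 6754 − 6371 = 383 km.

383 km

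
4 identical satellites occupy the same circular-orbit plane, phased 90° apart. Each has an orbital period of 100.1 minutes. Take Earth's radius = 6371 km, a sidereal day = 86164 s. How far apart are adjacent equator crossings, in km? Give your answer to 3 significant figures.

T = 100.1 min = 6006.0 s.
Single-satellite node shift = (6006.0/86164) × 360° = 25.09°.
With 4 satellites evenly phased, successive equator crossings are 25.09/4 = 6.273° apart.
That is 6.273 × 111.2 = 698 km at the equator.

698 km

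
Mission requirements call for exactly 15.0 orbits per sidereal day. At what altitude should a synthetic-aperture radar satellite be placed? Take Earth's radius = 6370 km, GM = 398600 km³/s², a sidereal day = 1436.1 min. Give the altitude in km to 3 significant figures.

562 km

Required period T = 86166 / 15.0 = 5744.4 s.
From T = 2π√(a³/μ): a = (μ T²/4π²)^(1/3) = (398600 × 5744.4² / 4π²)^(1/3) = 6932 km.
Altitude h = a − R = 6932 − 6370 = 562 km.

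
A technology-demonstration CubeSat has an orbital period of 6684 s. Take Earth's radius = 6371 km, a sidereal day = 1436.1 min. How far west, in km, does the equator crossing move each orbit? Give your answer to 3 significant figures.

During one orbit Earth rotates (6684.0 / 86166) × 360° = 27.93°.
At the equator that is 27.93° × (2π·6371/360) km/° = 27.93 × 111.2 = 3105 km.

3110 km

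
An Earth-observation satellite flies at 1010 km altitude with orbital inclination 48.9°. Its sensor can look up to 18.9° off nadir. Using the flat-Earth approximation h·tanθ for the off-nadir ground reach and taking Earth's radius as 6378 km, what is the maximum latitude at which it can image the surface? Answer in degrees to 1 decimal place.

For a prograde orbit the ground track reaches latitude ±i = ±48.9°.
Sensor half-swath on the ground ≈ 1010·tan(18.9°) = 346 km = 3.11° of latitude.
Maximum observable latitude ≈ 48.9 + 3.11 = 52.0°.

52.0°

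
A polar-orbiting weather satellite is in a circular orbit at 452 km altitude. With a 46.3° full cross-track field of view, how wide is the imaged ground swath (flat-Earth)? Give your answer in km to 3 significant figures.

Half-angle = 46.3°/2 = 23.15°.
Swath width ≈ 2h·tan(θ/2) = 2 × 452 × tan(23.15°) = 386.5 km.

387 km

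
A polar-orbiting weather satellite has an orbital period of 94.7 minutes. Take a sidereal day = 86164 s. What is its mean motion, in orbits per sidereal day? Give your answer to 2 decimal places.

15.16

T = 94.7 min = 5682.0 s.
Orbits per sidereal day = 86164 / 5682.0 = 15.164.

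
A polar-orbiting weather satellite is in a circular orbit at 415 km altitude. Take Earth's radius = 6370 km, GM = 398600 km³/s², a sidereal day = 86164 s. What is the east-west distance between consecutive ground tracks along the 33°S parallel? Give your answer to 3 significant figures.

2170 km

Semi-major axis a = 6370 + 415 = 6785 km. Period T = 2π√(a³/μ) = 2π√(6785³/398600) = 5562.1 s = 92.70 min.
Node shift per orbit = (5562.1/86164) × 360° = 23.24°.
Equatorial spacing = 23.24 × 111.2 km/° = 2584 km.
At 33° latitude, spacing = 2584 × cos(33°) = 2167 km.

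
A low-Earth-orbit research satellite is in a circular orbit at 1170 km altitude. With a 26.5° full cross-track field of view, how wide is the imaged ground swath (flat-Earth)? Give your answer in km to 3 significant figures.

Half-angle = 26.5°/2 = 13.25°.
Swath width ≈ 2h·tan(θ/2) = 2 × 1170 × tan(13.25°) = 551.0 km.

551 km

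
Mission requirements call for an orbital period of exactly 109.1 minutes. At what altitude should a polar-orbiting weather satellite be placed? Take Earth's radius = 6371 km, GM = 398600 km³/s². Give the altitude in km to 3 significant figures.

1190 km

T = 109.1 min = 6546.0 s.
From T = 2π√(a³/μ): a = (μ T²/4π²)^(1/3) = (398600 × 6546.0² / 4π²)^(1/3) = 7563 km.
Altitude h = a − R = 7563 − 6371 = 1192 km.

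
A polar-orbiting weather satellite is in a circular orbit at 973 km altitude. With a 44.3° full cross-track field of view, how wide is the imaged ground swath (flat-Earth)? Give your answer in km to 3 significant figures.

792 km

Half-angle = 44.3°/2 = 22.15°.
Swath width ≈ 2h·tan(θ/2) = 2 × 973 × tan(22.15°) = 792.2 km.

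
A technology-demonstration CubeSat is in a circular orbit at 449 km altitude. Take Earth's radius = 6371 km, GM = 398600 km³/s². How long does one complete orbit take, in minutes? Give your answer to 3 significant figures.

Semi-major axis a = 6371 + 449 = 6820 km. Period T = 2π√(a³/μ) = 2π√(6820³/398600) = 5605.2 s = 93.42 min.

93.4 min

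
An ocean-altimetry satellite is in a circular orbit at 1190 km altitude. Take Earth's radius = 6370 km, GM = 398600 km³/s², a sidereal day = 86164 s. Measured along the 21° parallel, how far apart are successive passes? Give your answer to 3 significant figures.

2840 km

Semi-major axis a = 6370 + 1190 = 7560 km. Period T = 2π√(a³/μ) = 2π√(7560³/398600) = 6541.7 s = 109.03 min.
Node shift per orbit = (6541.7/86164) × 360° = 27.33°.
Equatorial spacing = 27.33 × 111.2 km/° = 3039 km.
At 21° latitude, spacing = 3039 × cos(21°) = 2837 km.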